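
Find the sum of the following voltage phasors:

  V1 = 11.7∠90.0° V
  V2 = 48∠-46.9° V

Step 1 — Convert each phasor to rectangular form:
  V1 = 11.7·(cos(90.0°) + j·sin(90.0°)) = 0 + j11.7 V
  V2 = 48·(cos(-46.9°) + j·sin(-46.9°)) = 32.8 - j35.05 V
Step 2 — Sum components: V_total = 32.8 - j23.35 V.
Step 3 — Convert to polar: |V_total| = 40.26 V, ∠V_total = -35.4°.

V_total = 40.26∠-35.4° V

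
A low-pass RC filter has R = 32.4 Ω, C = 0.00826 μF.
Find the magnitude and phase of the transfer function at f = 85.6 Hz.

Step 1 — Angular frequency: ω = 2π·85.6 = 537.8 rad/s.
Step 2 — Transfer function: H(jω) = 1/(1 + jωRC).
Step 3 — Denominator: 1 + jωRC = 1 + j·537.8·32.4·8.26e-09 = 1 + j0.0001439.
Step 4 — H = 1 - j0.0001439.
Step 5 — Magnitude: |H| = 1 (-0.0 dB); phase: φ = -0.0°.

|H| = 1 (-0.0 dB), φ = -0.0°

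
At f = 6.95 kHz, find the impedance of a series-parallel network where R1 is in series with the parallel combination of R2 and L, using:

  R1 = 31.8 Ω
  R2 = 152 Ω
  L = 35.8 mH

Step 1 — Angular frequency: ω = 2π·f = 2π·6950 = 4.367e+04 rad/s.
Step 2 — Component impedances:
  R1: Z = R = 31.8 Ω
  R2: Z = R = 152 Ω
  L: Z = jωL = j·4.367e+04·0.0358 = 0 + j1563 Ω
Step 3 — Parallel branch: R2 || L = 1/(1/R2 + 1/L) = 150.6 + j14.64 Ω.
Step 4 — Series with R1: Z_total = R1 + (R2 || L) = 182.4 + j14.64 Ω = 183∠4.6° Ω.

Z = 182.4 + j14.64 Ω = 183∠4.6° Ω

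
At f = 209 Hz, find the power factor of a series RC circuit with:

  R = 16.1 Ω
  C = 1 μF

Step 1 — Angular frequency: ω = 2π·f = 2π·209 = 1313 rad/s.
Step 2 — Component impedances:
  R: Z = R = 16.1 Ω
  C: Z = 1/(jωC) = -j/(ω·C) = 0 - j761.5 Ω
Step 3 — Series combination: Z_total = R + C = 16.1 - j761.5 Ω = 761.7∠-88.8° Ω.
Step 4 — Power factor: PF = cos(φ) = Re(Z)/|Z| = 16.1/761.7 = 0.02114.
Step 5 — Type: Im(Z) = -761.5 ⇒ leading (phase φ = -88.8°).

PF = 0.02114 (leading, φ = -88.8°)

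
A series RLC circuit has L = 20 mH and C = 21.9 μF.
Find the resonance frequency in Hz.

Step 1 — Resonance condition Im(Z)=0 gives ω₀ = 1/√(LC).
Step 2 — ω₀ = 1/√(0.02·2.19e-05) = 1511 rad/s.
Step 3 — f₀ = ω₀/(2π) = 240.5 Hz.

f₀ = 240.5 Hz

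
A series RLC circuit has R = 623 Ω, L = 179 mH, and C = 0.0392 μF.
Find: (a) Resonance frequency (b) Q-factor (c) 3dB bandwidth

Step 1 — Resonance condition Im(Z)=0 gives ω₀ = 1/√(LC).
Step 2 — ω₀ = 1/√(0.179·3.92e-08) = 1.194e+04 rad/s.
Step 3 — f₀ = ω₀/(2π) = 1900 Hz.
Step 4 — Series Q: Q = ω₀L/R = 1.194e+04·0.179/623 = 3.43.
Step 5 — 3dB bandwidth: Δω = ω₀/Q = 3480 rad/s; BW = Δω/(2π) = 553.9 Hz.

(a) f₀ = 1900 Hz  (b) Q = 3.43  (c) BW = 553.9 Hz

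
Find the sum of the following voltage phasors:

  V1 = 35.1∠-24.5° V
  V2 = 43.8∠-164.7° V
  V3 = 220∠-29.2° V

Step 1 — Convert each phasor to rectangular form:
  V1 = 35.1·(cos(-24.5°) + j·sin(-24.5°)) = 31.94 - j14.56 V
  V2 = 43.8·(cos(-164.7°) + j·sin(-164.7°)) = -42.25 - j11.56 V
  V3 = 220·(cos(-29.2°) + j·sin(-29.2°)) = 192 - j107.3 V
Step 2 — Sum components: V_total = 181.7 - j133.4 V.
Step 3 — Convert to polar: |V_total| = 225.5 V, ∠V_total = -36.3°.

V_total = 225.5∠-36.3° V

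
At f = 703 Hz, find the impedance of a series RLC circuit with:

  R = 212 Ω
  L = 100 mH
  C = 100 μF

Step 1 — Angular frequency: ω = 2π·f = 2π·703 = 4417 rad/s.
Step 2 — Component impedances:
  R: Z = R = 212 Ω
  L: Z = jωL = j·4417·0.1 = 0 + j441.7 Ω
  C: Z = 1/(jωC) = -j/(ω·C) = 0 - j2.264 Ω
Step 3 — Series combination: Z_total = R + L + C = 212 + j439.4 Ω = 487.9∠64.2° Ω.

Z = 212 + j439.4 Ω = 487.9∠64.2° Ω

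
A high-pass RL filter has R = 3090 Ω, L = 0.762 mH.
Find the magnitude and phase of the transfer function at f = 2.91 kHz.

Step 1 — Angular frequency: ω = 2π·2910 = 1.828e+04 rad/s.
Step 2 — Transfer function: H(jω) = jωL/(R + jωL).
Step 3 — Numerator jωL = j·13.93; denominator R + jωL = 3090 + j13.93.
Step 4 — H = 2.033e-05 + j0.004509.
Step 5 — Magnitude: |H| = 0.004509 (-46.9 dB); phase: φ = 89.7°.

|H| = 0.004509 (-46.9 dB), φ = 89.7°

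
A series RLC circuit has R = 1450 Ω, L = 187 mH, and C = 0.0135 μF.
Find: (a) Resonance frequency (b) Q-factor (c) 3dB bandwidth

Step 1 — Resonance: ω₀ = 1/√(LC) = 1/√(0.187·1.35e-08) = 1.99e+04 rad/s.
Step 2 — f₀ = ω₀/(2π) = 3168 Hz.
Step 3 — Series Q: Q = ω₀L/R = 1.99e+04·0.187/1450 = 2.567.
Step 4 — Bandwidth: Δω = ω₀/Q = 7754 rad/s; BW = Δω/(2π) = 1234 Hz.

(a) f₀ = 3168 Hz  (b) Q = 2.567  (c) BW = 1234 Hz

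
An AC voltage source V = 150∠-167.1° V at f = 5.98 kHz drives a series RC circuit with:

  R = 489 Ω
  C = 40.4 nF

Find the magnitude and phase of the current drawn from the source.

Step 1 — Angular frequency: ω = 2π·f = 2π·5980 = 3.757e+04 rad/s.
Step 2 — Component impedances:
  R: Z = R = 489 Ω
  C: Z = 1/(jωC) = -j/(ω·C) = 0 - j658.8 Ω
Step 3 — Series combination: Z_total = R + C = 489 - j658.8 Ω = 820.4∠-53.4° Ω.
Step 4 — Source phasor: V = 150∠-167.1° V = -146.2 - j33.49 V.
Step 5 — Ohm's law: I = V / Z_total = (-146.2 - j33.49) / (489 - j658.8) = -0.07345 - j0.1674 A.
Step 6 — Convert to polar: |I| = 0.1828 A, ∠I = -113.7°.

I = 0.1828∠-113.7° A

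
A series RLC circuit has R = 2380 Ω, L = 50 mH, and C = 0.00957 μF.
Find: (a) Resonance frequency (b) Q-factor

Step 1 — Resonance condition Im(Z)=0 gives ω₀ = 1/√(LC).
Step 2 — ω₀ = 1/√(0.05·9.57e-09) = 4.572e+04 rad/s.
Step 3 — f₀ = ω₀/(2π) = 7276 Hz.
Step 4 — Series Q: Q = ω₀L/R = 4.572e+04·0.05/2380 = 0.9604.

(a) f₀ = 7276 Hz  (b) Q = 0.9604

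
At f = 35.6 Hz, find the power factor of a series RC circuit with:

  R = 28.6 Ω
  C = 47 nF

Step 1 — Angular frequency: ω = 2π·f = 2π·35.6 = 223.7 rad/s.
Step 2 — Component impedances:
  R: Z = R = 28.6 Ω
  C: Z = 1/(jωC) = -j/(ω·C) = 0 - j9.512e+04 Ω
Step 3 — Series combination: Z_total = R + C = 28.6 - j9.512e+04 Ω = 9.512e+04∠-90.0° Ω.
Step 4 — Power factor: PF = cos(φ) = Re(Z)/|Z| = 28.6/9.512e+04 = 0.0003007.
Step 5 — Type: Im(Z) = -9.512e+04 ⇒ leading (phase φ = -90.0°).

PF = 0.0003007 (leading, φ = -90.0°)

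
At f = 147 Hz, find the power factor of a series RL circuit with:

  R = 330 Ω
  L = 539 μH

Step 1 — Angular frequency: ω = 2π·f = 2π·147 = 923.6 rad/s.
Step 2 — Component impedances:
  R: Z = R = 330 Ω
  L: Z = jωL = j·923.6·0.000539 = 0 + j0.4978 Ω
Step 3 — Series combination: Z_total = R + L = 330 + j0.4978 Ω = 330∠0.1° Ω.
Step 4 — Power factor: PF = cos(φ) = Re(Z)/|Z| = 330/330 = 1.
Step 5 — Type: Im(Z) = 0.4978 ⇒ lagging (phase φ = 0.1°).

PF = 1 (lagging, φ = 0.1°)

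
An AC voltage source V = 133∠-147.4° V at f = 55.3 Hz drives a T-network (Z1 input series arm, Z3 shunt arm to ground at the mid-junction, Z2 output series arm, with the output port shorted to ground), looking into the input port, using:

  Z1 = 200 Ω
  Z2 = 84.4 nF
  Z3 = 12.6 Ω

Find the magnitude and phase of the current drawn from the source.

Step 1 — Angular frequency: ω = 2π·f = 2π·55.3 = 347.5 rad/s.
Step 2 — Component impedances:
  Z1: Z = R = 200 Ω
  Z2: Z = 1/(jωC) = -j/(ω·C) = 0 - j3.41e+04 Ω
  Z3: Z = R = 12.6 Ω
Step 3 — With the output port shorted to ground, the output series arm Z2 runs from the junction to ground; the shunt arm Z3 also runs from the junction to ground. They appear in parallel: Z3 || Z2 = 12.6 - j0.004656 Ω.
Step 4 — Series with input arm Z1: Z_in = Z1 + (Z3 || Z2) = 212.6 - j0.004656 Ω = 212.6∠-0.0° Ω.
Step 5 — Source phasor: V = 133∠-147.4° V = -112 - j71.66 V.
Step 6 — Ohm's law: I = V / Z_total = (-112 - j71.66) / (212.6 - j0.004656) = -0.527 - j0.3371 A.
Step 7 — Convert to polar: |I| = 0.6256 A, ∠I = -147.4°.

I = 0.6256∠-147.4° A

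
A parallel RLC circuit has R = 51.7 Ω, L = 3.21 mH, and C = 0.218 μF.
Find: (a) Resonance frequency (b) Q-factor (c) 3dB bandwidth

Step 1 — Resonance: ω₀ = 1/√(LC) = 1/√(0.00321·2.18e-07) = 3.78e+04 rad/s.
Step 2 — f₀ = ω₀/(2π) = 6016 Hz.
Step 3 — Parallel Q: Q = R/(ω₀L) = 51.7/(3.78e+04·0.00321) = 0.4261.
Step 4 — Bandwidth: Δω = ω₀/Q = 8.873e+04 rad/s; BW = Δω/(2π) = 1.412e+04 Hz.

(a) f₀ = 6016 Hz  (b) Q = 0.4261  (c) BW = 1.412e+04 Hz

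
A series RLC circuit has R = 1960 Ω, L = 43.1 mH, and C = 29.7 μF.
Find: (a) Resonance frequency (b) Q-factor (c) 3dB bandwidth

Step 1 — Resonance condition Im(Z)=0 gives ω₀ = 1/√(LC).
Step 2 — ω₀ = 1/√(0.0431·2.97e-05) = 883.9 rad/s.
Step 3 — f₀ = ω₀/(2π) = 140.7 Hz.
Step 4 — Series Q: Q = ω₀L/R = 883.9·0.0431/1960 = 0.01944.
Step 5 — 3dB bandwidth: Δω = ω₀/Q = 4.548e+04 rad/s; BW = Δω/(2π) = 7238 Hz.

(a) f₀ = 140.7 Hz  (b) Q = 0.01944  (c) BW = 7238 Hz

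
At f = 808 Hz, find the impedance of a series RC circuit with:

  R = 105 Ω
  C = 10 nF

Step 1 — Angular frequency: ω = 2π·f = 2π·808 = 5077 rad/s.
Step 2 — Component impedances:
  R: Z = R = 105 Ω
  C: Z = 1/(jωC) = -j/(ω·C) = 0 - j1.97e+04 Ω
Step 3 — Series combination: Z_total = R + C = 105 - j1.97e+04 Ω = 1.97e+04∠-89.7° Ω.

Z = 105 - j1.97e+04 Ω = 1.97e+04∠-89.7° Ω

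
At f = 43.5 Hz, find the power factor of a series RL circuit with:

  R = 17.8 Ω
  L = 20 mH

Step 1 — Angular frequency: ω = 2π·f = 2π·43.5 = 273.3 rad/s.
Step 2 — Component impedances:
  R: Z = R = 17.8 Ω
  L: Z = jωL = j·273.3·0.02 = 0 + j5.466 Ω
Step 3 — Series combination: Z_total = R + L = 17.8 + j5.466 Ω = 18.62∠17.1° Ω.
Step 4 — Power factor: PF = cos(φ) = Re(Z)/|Z| = 17.8/18.6205 = 0.9559.
Step 5 — Type: Im(Z) = 5.466 ⇒ lagging (phase φ = 17.1°).

PF = 0.9559 (lagging, φ = 17.1°)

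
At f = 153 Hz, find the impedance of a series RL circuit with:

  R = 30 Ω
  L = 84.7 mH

Step 1 — Angular frequency: ω = 2π·f = 2π·153 = 961.3 rad/s.
Step 2 — Component impedances:
  R: Z = R = 30 Ω
  L: Z = jωL = j·961.3·0.0847 = 0 + j81.42 Ω
Step 3 — Series combination: Z_total = R + L = 30 + j81.42 Ω = 86.78∠69.8° Ω.

Z = 30 + j81.42 Ω = 86.78∠69.8° Ω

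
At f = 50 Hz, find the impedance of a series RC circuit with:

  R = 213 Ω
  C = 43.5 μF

Step 1 — Angular frequency: ω = 2π·f = 2π·50 = 314.2 rad/s.
Step 2 — Component impedances:
  R: Z = R = 213 Ω
  C: Z = 1/(jωC) = -j/(ω·C) = 0 - j73.17 Ω
Step 3 — Series combination: Z_total = R + C = 213 - j73.17 Ω = 225.2∠-19.0° Ω.

Z = 213 - j73.17 Ω = 225.2∠-19.0° Ω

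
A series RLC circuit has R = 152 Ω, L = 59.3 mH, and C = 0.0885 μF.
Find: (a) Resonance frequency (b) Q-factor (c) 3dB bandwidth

Step 1 — Resonance: ω₀ = 1/√(LC) = 1/√(0.0593·8.85e-08) = 1.38e+04 rad/s.
Step 2 — f₀ = ω₀/(2π) = 2197 Hz.
Step 3 — Series Q: Q = ω₀L/R = 1.38e+04·0.0593/152 = 5.385.
Step 4 — Bandwidth: Δω = ω₀/Q = 2563 rad/s; BW = Δω/(2π) = 408 Hz.

(a) f₀ = 2197 Hz  (b) Q = 5.385  (c) BW = 408 Hz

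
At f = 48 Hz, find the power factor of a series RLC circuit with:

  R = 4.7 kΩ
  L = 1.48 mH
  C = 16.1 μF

Step 1 — Angular frequency: ω = 2π·f = 2π·48 = 301.6 rad/s.
Step 2 — Component impedances:
  R: Z = R = 4700 Ω
  L: Z = jωL = j·301.6·0.00148 = 0 + j0.4464 Ω
  C: Z = 1/(jωC) = -j/(ω·C) = 0 - j205.9 Ω
Step 3 — Series combination: Z_total = R + L + C = 4700 - j205.5 Ω = 4704∠-2.5° Ω.
Step 4 — Power factor: PF = cos(φ) = Re(Z)/|Z| = 4700/4704.5 = 0.999.
Step 5 — Type: Im(Z) = -205.5 ⇒ leading (phase φ = -2.5°).

PF = 0.999 (leading, φ = -2.5°)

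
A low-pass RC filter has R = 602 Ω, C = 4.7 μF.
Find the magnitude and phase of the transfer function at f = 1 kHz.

Step 1 — Angular frequency: ω = 2π·1000 = 6283 rad/s.
Step 2 — Transfer function: H(jω) = 1/(1 + jωRC).
Step 3 — Denominator: 1 + jωRC = 1 + j·6283·602·4.7e-06 = 1 + j17.78.
Step 4 — H = 0.003154 - j0.05607.
Step 5 — Magnitude: |H| = 0.05616 (-25.0 dB); phase: φ = -86.8°.

|H| = 0.05616 (-25.0 dB), φ = -86.8°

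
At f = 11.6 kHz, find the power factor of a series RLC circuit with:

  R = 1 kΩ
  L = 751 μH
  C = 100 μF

Step 1 — Angular frequency: ω = 2π·f = 2π·1.16e+04 = 7.288e+04 rad/s.
Step 2 — Component impedances:
  R: Z = R = 1000 Ω
  L: Z = jωL = j·7.288e+04·0.000751 = 0 + j54.74 Ω
  C: Z = 1/(jωC) = -j/(ω·C) = 0 - j0.1372 Ω
Step 3 — Series combination: Z_total = R + L + C = 1000 + j54.6 Ω = 1001∠3.1° Ω.
Step 4 — Power factor: PF = cos(φ) = Re(Z)/|Z| = 1000/1001.5 = 0.9985.
Step 5 — Type: Im(Z) = 54.6 ⇒ lagging (phase φ = 3.1°).

PF = 0.9985 (lagging, φ = 3.1°)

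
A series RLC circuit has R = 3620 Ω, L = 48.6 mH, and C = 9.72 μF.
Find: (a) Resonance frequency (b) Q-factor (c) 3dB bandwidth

Step 1 — Resonance condition Im(Z)=0 gives ω₀ = 1/√(LC).
Step 2 — ω₀ = 1/√(0.0486·9.72e-06) = 1455 rad/s.
Step 3 — f₀ = ω₀/(2π) = 231.6 Hz.
Step 4 — Series Q: Q = ω₀L/R = 1455·0.0486/3620 = 0.01953.
Step 5 — 3dB bandwidth: Δω = ω₀/Q = 7.449e+04 rad/s; BW = Δω/(2π) = 1.185e+04 Hz.

(a) f₀ = 231.6 Hz  (b) Q = 0.01953  (c) BW = 1.185e+04 Hz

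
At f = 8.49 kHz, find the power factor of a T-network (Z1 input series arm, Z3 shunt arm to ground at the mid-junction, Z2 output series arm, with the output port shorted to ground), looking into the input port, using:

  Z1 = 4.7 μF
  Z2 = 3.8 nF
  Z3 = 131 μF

Step 1 — Angular frequency: ω = 2π·f = 2π·8490 = 5.334e+04 rad/s.
Step 2 — Component impedances:
  Z1: Z = 1/(jωC) = -j/(ω·C) = 0 - j3.989 Ω
  Z2: Z = 1/(jωC) = -j/(ω·C) = 0 - j4933 Ω
  Z3: Z = 1/(jωC) = -j/(ω·C) = 0 - j0.1431 Ω
Step 3 — With the output port shorted to ground, the output series arm Z2 runs from the junction to ground; the shunt arm Z3 also runs from the junction to ground. They appear in parallel: Z3 || Z2 = 0 - j0.1431 Ω.
Step 4 — Series with input arm Z1: Z_in = Z1 + (Z3 || Z2) = 0 - j4.132 Ω = 4.132∠-90.0° Ω.
Step 5 — Power factor: PF = cos(φ) = Re(Z)/|Z| = 0/4.132 = 0.
Step 6 — Type: Im(Z) = -4.132 ⇒ leading (phase φ = -90.0°).

PF = 0 (leading, φ = -90.0°)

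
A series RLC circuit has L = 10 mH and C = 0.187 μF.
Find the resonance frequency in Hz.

Step 1 — Resonance condition Im(Z)=0 gives ω₀ = 1/√(LC).
Step 2 — ω₀ = 1/√(0.01·1.87e-07) = 2.312e+04 rad/s.
Step 3 — f₀ = ω₀/(2π) = 3680 Hz.

f₀ = 3680 Hz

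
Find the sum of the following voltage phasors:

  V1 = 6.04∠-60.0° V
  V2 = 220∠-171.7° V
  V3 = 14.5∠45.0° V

Step 1 — Convert each phasor to rectangular form:
  V1 = 6.04·(cos(-60.0°) + j·sin(-60.0°)) = 3.02 - j5.231 V
  V2 = 220·(cos(-171.7°) + j·sin(-171.7°)) = -217.7 - j31.76 V
  V3 = 14.5·(cos(45.0°) + j·sin(45.0°)) = 10.25 + j10.25 V
Step 2 — Sum components: V_total = -204.4 - j26.74 V.
Step 3 — Convert to polar: |V_total| = 206.2 V, ∠V_total = -172.5°.

V_total = 206.2∠-172.5° V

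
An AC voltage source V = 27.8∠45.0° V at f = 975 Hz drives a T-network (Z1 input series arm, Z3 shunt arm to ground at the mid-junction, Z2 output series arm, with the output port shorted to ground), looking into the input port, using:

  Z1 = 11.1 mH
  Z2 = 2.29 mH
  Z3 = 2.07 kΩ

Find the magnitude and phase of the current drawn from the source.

Step 1 — Angular frequency: ω = 2π·f = 2π·975 = 6126 rad/s.
Step 2 — Component impedances:
  Z1: Z = jωL = j·6126·0.0111 = 0 + j68 Ω
  Z2: Z = jωL = j·6126·0.00229 = 0 + j14.03 Ω
  Z3: Z = R = 2070 Ω
Step 3 — With the output port shorted to ground, the output series arm Z2 runs from the junction to ground; the shunt arm Z3 also runs from the junction to ground. They appear in parallel: Z3 || Z2 = 0.09507 + j14.03 Ω.
Step 4 — Series with input arm Z1: Z_in = Z1 + (Z3 || Z2) = 0.09507 + j82.03 Ω = 82.03∠89.9° Ω.
Step 5 — Source phasor: V = 27.8∠45.0° V = 19.66 + j19.66 V.
Step 6 — Ohm's law: I = V / Z_total = (19.66 + j19.66) / (0.09507 + j82.03) = 0.2399 - j0.2394 A.
Step 7 — Convert to polar: |I| = 0.3389 A, ∠I = -44.9°.

I = 0.3389∠-44.9° A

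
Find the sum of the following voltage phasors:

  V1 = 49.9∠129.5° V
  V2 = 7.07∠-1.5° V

Step 1 — Convert each phasor to rectangular form:
  V1 = 49.9·(cos(129.5°) + j·sin(129.5°)) = -31.74 + j38.5 V
  V2 = 7.07·(cos(-1.5°) + j·sin(-1.5°)) = 7.068 - j0.1851 V
Step 2 — Sum components: V_total = -24.67 + j38.32 V.
Step 3 — Convert to polar: |V_total| = 45.58 V, ∠V_total = 122.8°.

V_total = 45.58∠122.8° V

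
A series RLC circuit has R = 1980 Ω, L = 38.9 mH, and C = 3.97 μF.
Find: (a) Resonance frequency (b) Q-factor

Step 1 — Resonance condition Im(Z)=0 gives ω₀ = 1/√(LC).
Step 2 — ω₀ = 1/√(0.0389·3.97e-06) = 2545 rad/s.
Step 3 — f₀ = ω₀/(2π) = 405 Hz.
Step 4 — Series Q: Q = ω₀L/R = 2545·0.0389/1980 = 0.04999.

(a) f₀ = 405 Hz  (b) Q = 0.04999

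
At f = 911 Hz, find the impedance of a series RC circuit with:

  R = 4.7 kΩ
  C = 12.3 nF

Step 1 — Angular frequency: ω = 2π·f = 2π·911 = 5724 rad/s.
Step 2 — Component impedances:
  R: Z = R = 4700 Ω
  C: Z = 1/(jωC) = -j/(ω·C) = 0 - j1.42e+04 Ω
Step 3 — Series combination: Z_total = R + C = 4700 - j1.42e+04 Ω = 1.496e+04∠-71.7° Ω.

Z = 4700 - j1.42e+04 Ω = 1.496e+04∠-71.7° Ω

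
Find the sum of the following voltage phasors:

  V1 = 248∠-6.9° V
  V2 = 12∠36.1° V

Step 1 — Convert each phasor to rectangular form:
  V1 = 248·(cos(-6.9°) + j·sin(-6.9°)) = 246.2 - j29.79 V
  V2 = 12·(cos(36.1°) + j·sin(36.1°)) = 9.696 + j7.07 V
Step 2 — Sum components: V_total = 255.9 - j22.72 V.
Step 3 — Convert to polar: |V_total| = 256.9 V, ∠V_total = -5.1°.

V_total = 256.9∠-5.1° V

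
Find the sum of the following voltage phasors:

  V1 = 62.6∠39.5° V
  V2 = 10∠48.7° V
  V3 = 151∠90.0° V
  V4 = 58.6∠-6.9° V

Step 1 — Convert each phasor to rectangular form:
  V1 = 62.6·(cos(39.5°) + j·sin(39.5°)) = 48.3 + j39.82 V
  V2 = 10·(cos(48.7°) + j·sin(48.7°)) = 6.6 + j7.513 V
  V3 = 151·(cos(90.0°) + j·sin(90.0°)) = 0 + j151 V
  V4 = 58.6·(cos(-6.9°) + j·sin(-6.9°)) = 58.18 - j7.04 V
Step 2 — Sum components: V_total = 113.1 + j191.3 V.
Step 3 — Convert to polar: |V_total| = 222.2 V, ∠V_total = 59.4°.

V_total = 222.2∠59.4° V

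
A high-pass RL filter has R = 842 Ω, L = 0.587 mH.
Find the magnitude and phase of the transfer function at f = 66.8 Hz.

Step 1 — Angular frequency: ω = 2π·66.8 = 419.7 rad/s.
Step 2 — Transfer function: H(jω) = jωL/(R + jωL).
Step 3 — Numerator jωL = j·0.2464; denominator R + jωL = 842 + j0.2464.
Step 4 — H = 8.562e-08 + j0.0002926.
Step 5 — Magnitude: |H| = 0.0002926 (-70.7 dB); phase: φ = 90.0°.

|H| = 0.0002926 (-70.7 dB), φ = 90.0°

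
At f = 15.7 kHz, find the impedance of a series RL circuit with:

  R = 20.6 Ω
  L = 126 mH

Step 1 — Angular frequency: ω = 2π·f = 2π·1.57e+04 = 9.865e+04 rad/s.
Step 2 — Component impedances:
  R: Z = R = 20.6 Ω
  L: Z = jωL = j·9.865e+04·0.126 = 0 + j1.243e+04 Ω
Step 3 — Series combination: Z_total = R + L = 20.6 + j1.243e+04 Ω = 1.243e+04∠89.9° Ω.

Z = 20.6 + j1.243e+04 Ω = 1.243e+04∠89.9° Ω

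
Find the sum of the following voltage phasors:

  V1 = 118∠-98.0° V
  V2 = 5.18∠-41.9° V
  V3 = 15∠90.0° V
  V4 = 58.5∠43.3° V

Step 1 — Convert each phasor to rectangular form:
  V1 = 118·(cos(-98.0°) + j·sin(-98.0°)) = -16.42 - j116.9 V
  V2 = 5.18·(cos(-41.9°) + j·sin(-41.9°)) = 3.856 - j3.459 V
  V3 = 15·(cos(90.0°) + j·sin(90.0°)) = 0 + j15 V
  V4 = 58.5·(cos(43.3°) + j·sin(43.3°)) = 42.57 + j40.12 V
Step 2 — Sum components: V_total = 30.01 - j65.19 V.
Step 3 — Convert to polar: |V_total| = 71.77 V, ∠V_total = -65.3°.

V_total = 71.77∠-65.3° V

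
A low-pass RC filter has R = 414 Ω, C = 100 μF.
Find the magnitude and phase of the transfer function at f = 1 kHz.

Step 1 — Angular frequency: ω = 2π·1000 = 6283 rad/s.
Step 2 — Transfer function: H(jω) = 1/(1 + jωRC).
Step 3 — Denominator: 1 + jωRC = 1 + j·6283·414·0.0001 = 1 + j260.1.
Step 4 — H = 1.478e-05 - j0.003844.
Step 5 — Magnitude: |H| = 0.003844 (-48.3 dB); phase: φ = -89.8°.

|H| = 0.003844 (-48.3 dB), φ = -89.8°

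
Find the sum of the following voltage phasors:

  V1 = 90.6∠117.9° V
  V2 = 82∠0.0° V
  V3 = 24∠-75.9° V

Step 1 — Convert each phasor to rectangular form:
  V1 = 90.6·(cos(117.9°) + j·sin(117.9°)) = -42.39 + j80.07 V
  V2 = 82·(cos(0.0°) + j·sin(0.0°)) = 82 V
  V3 = 24·(cos(-75.9°) + j·sin(-75.9°)) = 5.847 - j23.28 V
Step 2 — Sum components: V_total = 45.45 + j56.79 V.
Step 3 — Convert to polar: |V_total| = 72.74 V, ∠V_total = 51.3°.

V_total = 72.74∠51.3° V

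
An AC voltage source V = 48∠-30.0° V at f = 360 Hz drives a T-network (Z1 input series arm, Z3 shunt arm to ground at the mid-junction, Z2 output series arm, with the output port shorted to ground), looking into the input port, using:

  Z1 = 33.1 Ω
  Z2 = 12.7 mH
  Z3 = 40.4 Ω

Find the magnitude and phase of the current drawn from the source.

Step 1 — Angular frequency: ω = 2π·f = 2π·360 = 2262 rad/s.
Step 2 — Component impedances:
  Z1: Z = R = 33.1 Ω
  Z2: Z = jωL = j·2262·0.0127 = 0 + j28.73 Ω
  Z3: Z = R = 40.4 Ω
Step 3 — With the output port shorted to ground, the output series arm Z2 runs from the junction to ground; the shunt arm Z3 also runs from the junction to ground. They appear in parallel: Z3 || Z2 = 13.57 + j19.08 Ω.
Step 4 — Series with input arm Z1: Z_in = Z1 + (Z3 || Z2) = 46.67 + j19.08 Ω = 50.42∠22.2° Ω.
Step 5 — Source phasor: V = 48∠-30.0° V = 41.57 - j24 V.
Step 6 — Ohm's law: I = V / Z_total = (41.57 - j24) / (46.67 + j19.08) = 0.583 - j0.7527 A.
Step 7 — Convert to polar: |I| = 0.9521 A, ∠I = -52.2°.

I = 0.9521∠-52.2° A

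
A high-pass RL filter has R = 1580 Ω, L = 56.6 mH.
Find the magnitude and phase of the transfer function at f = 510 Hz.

Step 1 — Angular frequency: ω = 2π·510 = 3204 rad/s.
Step 2 — Transfer function: H(jω) = jωL/(R + jωL).
Step 3 — Numerator jωL = j·181.4; denominator R + jωL = 1580 + j181.4.
Step 4 — H = 0.01301 + j0.1133.
Step 5 — Magnitude: |H| = 0.114 (-18.9 dB); phase: φ = 83.5°.

|H| = 0.114 (-18.9 dB), φ = 83.5°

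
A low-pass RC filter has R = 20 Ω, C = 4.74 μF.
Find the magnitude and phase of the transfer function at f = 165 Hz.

Step 1 — Angular frequency: ω = 2π·165 = 1037 rad/s.
Step 2 — Transfer function: H(jω) = 1/(1 + jωRC).
Step 3 — Denominator: 1 + jωRC = 1 + j·1037·20·4.74e-06 = 1 + j0.09828.
Step 4 — H = 0.9904 - j0.09734.
Step 5 — Magnitude: |H| = 0.9952 (-0.0 dB); phase: φ = -5.6°.

|H| = 0.9952 (-0.0 dB), φ = -5.6°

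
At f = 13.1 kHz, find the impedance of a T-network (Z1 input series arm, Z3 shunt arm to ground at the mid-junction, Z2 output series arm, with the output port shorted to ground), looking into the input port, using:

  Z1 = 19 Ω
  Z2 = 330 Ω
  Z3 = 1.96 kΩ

Step 1 — Angular frequency: ω = 2π·f = 2π·1.31e+04 = 8.231e+04 rad/s.
Step 2 — Component impedances:
  Z1: Z = R = 19 Ω
  Z2: Z = R = 330 Ω
  Z3: Z = R = 1960 Ω
Step 3 — With the output port shorted to ground, the output series arm Z2 runs from the junction to ground; the shunt arm Z3 also runs from the junction to ground. They appear in parallel: Z3 || Z2 = 282.4 Ω.
Step 4 — Series with input arm Z1: Z_in = Z1 + (Z3 || Z2) = 301.4 Ω = 301.4∠0.0° Ω.

Z = 301.4 Ω = 301.4∠0.0° Ω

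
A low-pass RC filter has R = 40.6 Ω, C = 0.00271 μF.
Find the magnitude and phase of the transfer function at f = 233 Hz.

Step 1 — Angular frequency: ω = 2π·233 = 1464 rad/s.
Step 2 — Transfer function: H(jω) = 1/(1 + jωRC).
Step 3 — Denominator: 1 + jωRC = 1 + j·1464·40.6·2.71e-09 = 1 + j0.0001611.
Step 4 — H = 1 - j0.0001611.
Step 5 — Magnitude: |H| = 1 (-0.0 dB); phase: φ = -0.0°.

|H| = 1 (-0.0 dB), φ = -0.0°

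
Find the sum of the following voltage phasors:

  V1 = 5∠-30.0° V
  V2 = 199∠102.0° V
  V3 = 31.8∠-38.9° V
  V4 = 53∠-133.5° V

Step 1 — Convert each phasor to rectangular form:
  V1 = 5·(cos(-30.0°) + j·sin(-30.0°)) = 4.33 - j2.5 V
  V2 = 199·(cos(102.0°) + j·sin(102.0°)) = -41.37 + j194.7 V
  V3 = 31.8·(cos(-38.9°) + j·sin(-38.9°)) = 24.75 - j19.97 V
  V4 = 53·(cos(-133.5°) + j·sin(-133.5°)) = -36.48 - j38.44 V
Step 2 — Sum components: V_total = -48.78 + j133.7 V.
Step 3 — Convert to polar: |V_total| = 142.4 V, ∠V_total = 110.0°.

V_total = 142.4∠110.0° V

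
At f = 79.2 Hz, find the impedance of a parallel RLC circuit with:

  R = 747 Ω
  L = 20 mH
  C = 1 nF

Step 1 — Angular frequency: ω = 2π·f = 2π·79.2 = 497.6 rad/s.
Step 2 — Component impedances:
  R: Z = R = 747 Ω
  L: Z = jωL = j·497.6·0.02 = 0 + j9.953 Ω
  C: Z = 1/(jωC) = -j/(ω·C) = 0 - j2.01e+06 Ω
Step 3 — Parallel combination: 1/Z_total = 1/R + 1/L + 1/C; Z_total = 0.1326 + j9.951 Ω = 9.952∠89.2° Ω.

Z = 0.1326 + j9.951 Ω = 9.952∠89.2° Ω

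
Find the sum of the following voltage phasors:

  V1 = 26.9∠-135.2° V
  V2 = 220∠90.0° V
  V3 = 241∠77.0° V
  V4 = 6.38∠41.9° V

Step 1 — Convert each phasor to rectangular form:
  V1 = 26.9·(cos(-135.2°) + j·sin(-135.2°)) = -19.09 - j18.95 V
  V2 = 220·(cos(90.0°) + j·sin(90.0°)) = 0 + j220 V
  V3 = 241·(cos(77.0°) + j·sin(77.0°)) = 54.21 + j234.8 V
  V4 = 6.38·(cos(41.9°) + j·sin(41.9°)) = 4.749 + j4.261 V
Step 2 — Sum components: V_total = 39.87 + j440.1 V.
Step 3 — Convert to polar: |V_total| = 441.9 V, ∠V_total = 84.8°.

V_total = 441.9∠84.8° V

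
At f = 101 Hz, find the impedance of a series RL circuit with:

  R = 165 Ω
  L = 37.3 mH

Step 1 — Angular frequency: ω = 2π·f = 2π·101 = 634.6 rad/s.
Step 2 — Component impedances:
  R: Z = R = 165 Ω
  L: Z = jωL = j·634.6·0.0373 = 0 + j23.67 Ω
Step 3 — Series combination: Z_total = R + L = 165 + j23.67 Ω = 166.7∠8.2° Ω.

Z = 165 + j23.67 Ω = 166.7∠8.2° Ω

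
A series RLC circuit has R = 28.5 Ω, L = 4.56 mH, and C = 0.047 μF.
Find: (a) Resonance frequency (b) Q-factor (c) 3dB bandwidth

Step 1 — Resonance: ω₀ = 1/√(LC) = 1/√(0.00456·4.7e-08) = 6.831e+04 rad/s.
Step 2 — f₀ = ω₀/(2π) = 1.087e+04 Hz.
Step 3 — Series Q: Q = ω₀L/R = 6.831e+04·0.00456/28.5 = 10.93.
Step 4 — Bandwidth: Δω = ω₀/Q = 6250 rad/s; BW = Δω/(2π) = 994.7 Hz.

(a) f₀ = 1.087e+04 Hz  (b) Q = 10.93  (c) BW = 994.7 Hz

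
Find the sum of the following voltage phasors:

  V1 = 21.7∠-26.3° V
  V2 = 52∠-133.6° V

Step 1 — Convert each phasor to rectangular form:
  V1 = 21.7·(cos(-26.3°) + j·sin(-26.3°)) = 19.45 - j9.615 V
  V2 = 52·(cos(-133.6°) + j·sin(-133.6°)) = -35.86 - j37.66 V
Step 2 — Sum components: V_total = -16.41 - j47.27 V.
Step 3 — Convert to polar: |V_total| = 50.04 V, ∠V_total = -109.1°.

V_total = 50.04∠-109.1° V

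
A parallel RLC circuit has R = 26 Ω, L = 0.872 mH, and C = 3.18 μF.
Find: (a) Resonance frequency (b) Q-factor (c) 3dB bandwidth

Step 1 — Resonance: ω₀ = 1/√(LC) = 1/√(0.000872·3.18e-06) = 1.899e+04 rad/s.
Step 2 — f₀ = ω₀/(2π) = 3022 Hz.
Step 3 — Parallel Q: Q = R/(ω₀L) = 26/(1.899e+04·0.000872) = 1.57.
Step 4 — Bandwidth: Δω = ω₀/Q = 1.209e+04 rad/s; BW = Δω/(2π) = 1925 Hz.

(a) f₀ = 3022 Hz  (b) Q = 1.57  (c) BW = 1925 Hz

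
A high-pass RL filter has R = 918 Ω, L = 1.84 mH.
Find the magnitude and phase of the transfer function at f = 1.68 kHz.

Step 1 — Angular frequency: ω = 2π·1680 = 1.056e+04 rad/s.
Step 2 — Transfer function: H(jω) = jωL/(R + jωL).
Step 3 — Numerator jωL = j·19.42; denominator R + jωL = 918 + j19.42.
Step 4 — H = 0.0004474 + j0.02115.
Step 5 — Magnitude: |H| = 0.02115 (-33.5 dB); phase: φ = 88.8°.

|H| = 0.02115 (-33.5 dB), φ = 88.8°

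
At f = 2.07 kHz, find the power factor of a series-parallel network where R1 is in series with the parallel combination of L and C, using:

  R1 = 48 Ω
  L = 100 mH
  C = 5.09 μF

Step 1 — Angular frequency: ω = 2π·f = 2π·2070 = 1.301e+04 rad/s.
Step 2 — Component impedances:
  R1: Z = R = 48 Ω
  L: Z = jωL = j·1.301e+04·0.1 = 0 + j1301 Ω
  C: Z = 1/(jωC) = -j/(ω·C) = 0 - j15.11 Ω
Step 3 — Parallel branch: L || C = 1/(1/L + 1/C) = 0 - j15.28 Ω.
Step 4 — Series with R1: Z_total = R1 + (L || C) = 48 - j15.28 Ω = 50.37∠-17.7° Ω.
Step 5 — Power factor: PF = cos(φ) = Re(Z)/|Z| = 48/50.37 = 0.9529.
Step 6 — Type: Im(Z) = -15.28 ⇒ leading (phase φ = -17.7°).

PF = 0.9529 (leading, φ = -17.7°)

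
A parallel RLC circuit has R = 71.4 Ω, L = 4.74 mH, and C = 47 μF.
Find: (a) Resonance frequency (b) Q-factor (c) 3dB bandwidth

Step 1 — Resonance: ω₀ = 1/√(LC) = 1/√(0.00474·4.7e-05) = 2119 rad/s.
Step 2 — f₀ = ω₀/(2π) = 337.2 Hz.
Step 3 — Parallel Q: Q = R/(ω₀L) = 71.4/(2119·0.00474) = 7.11.
Step 4 — Bandwidth: Δω = ω₀/Q = 298 rad/s; BW = Δω/(2π) = 47.43 Hz.

(a) f₀ = 337.2 Hz  (b) Q = 7.11  (c) BW = 47.43 Hz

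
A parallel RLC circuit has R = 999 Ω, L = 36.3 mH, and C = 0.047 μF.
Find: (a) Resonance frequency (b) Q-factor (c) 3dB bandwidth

Step 1 — Resonance: ω₀ = 1/√(LC) = 1/√(0.0363·4.7e-08) = 2.421e+04 rad/s.
Step 2 — f₀ = ω₀/(2π) = 3853 Hz.
Step 3 — Parallel Q: Q = R/(ω₀L) = 999/(2.421e+04·0.0363) = 1.137.
Step 4 — Bandwidth: Δω = ω₀/Q = 2.13e+04 rad/s; BW = Δω/(2π) = 3390 Hz.

(a) f₀ = 3853 Hz  (b) Q = 1.137  (c) BW = 3390 Hz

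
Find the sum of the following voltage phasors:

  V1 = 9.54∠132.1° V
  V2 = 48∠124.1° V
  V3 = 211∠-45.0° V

Step 1 — Convert each phasor to rectangular form:
  V1 = 9.54·(cos(132.1°) + j·sin(132.1°)) = -6.396 + j7.078 V
  V2 = 48·(cos(124.1°) + j·sin(124.1°)) = -26.91 + j39.75 V
  V3 = 211·(cos(-45.0°) + j·sin(-45.0°)) = 149.2 - j149.2 V
Step 2 — Sum components: V_total = 115.9 - j102.4 V.
Step 3 — Convert to polar: |V_total| = 154.6 V, ∠V_total = -41.5°.

V_total = 154.6∠-41.5° V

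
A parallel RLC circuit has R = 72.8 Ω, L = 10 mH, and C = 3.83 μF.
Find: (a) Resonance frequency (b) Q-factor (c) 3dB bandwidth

Step 1 — Resonance: ω₀ = 1/√(LC) = 1/√(0.01·3.83e-06) = 5110 rad/s.
Step 2 — f₀ = ω₀/(2π) = 813.2 Hz.
Step 3 — Parallel Q: Q = R/(ω₀L) = 72.8/(5110·0.01) = 1.425.
Step 4 — Bandwidth: Δω = ω₀/Q = 3586 rad/s; BW = Δω/(2π) = 570.8 Hz.

(a) f₀ = 813.2 Hz  (b) Q = 1.425  (c) BW = 570.8 Hz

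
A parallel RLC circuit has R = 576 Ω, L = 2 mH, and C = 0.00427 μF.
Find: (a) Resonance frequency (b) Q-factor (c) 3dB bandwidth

Step 1 — Resonance: ω₀ = 1/√(LC) = 1/√(0.002·4.27e-09) = 3.422e+05 rad/s.
Step 2 — f₀ = ω₀/(2π) = 5.446e+04 Hz.
Step 3 — Parallel Q: Q = R/(ω₀L) = 576/(3.422e+05·0.002) = 0.8416.
Step 4 — Bandwidth: Δω = ω₀/Q = 4.066e+05 rad/s; BW = Δω/(2π) = 6.471e+04 Hz.

(a) f₀ = 5.446e+04 Hz  (b) Q = 0.8416  (c) BW = 6.471e+04 Hz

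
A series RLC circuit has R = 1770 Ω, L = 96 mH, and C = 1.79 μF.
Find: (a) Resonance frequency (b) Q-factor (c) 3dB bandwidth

Step 1 — Resonance condition Im(Z)=0 gives ω₀ = 1/√(LC).
Step 2 — ω₀ = 1/√(0.096·1.79e-06) = 2412 rad/s.
Step 3 — f₀ = ω₀/(2π) = 383.9 Hz.
Step 4 — Series Q: Q = ω₀L/R = 2412·0.096/1770 = 0.1308.
Step 5 — 3dB bandwidth: Δω = ω₀/Q = 1.844e+04 rad/s; BW = Δω/(2π) = 2934 Hz.

(a) f₀ = 383.9 Hz  (b) Q = 0.1308  (c) BW = 2934 Hz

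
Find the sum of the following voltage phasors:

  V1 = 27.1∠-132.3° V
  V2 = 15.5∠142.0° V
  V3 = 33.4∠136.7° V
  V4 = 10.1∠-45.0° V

Step 1 — Convert each phasor to rectangular form:
  V1 = 27.1·(cos(-132.3°) + j·sin(-132.3°)) = -18.24 - j20.04 V
  V2 = 15.5·(cos(142.0°) + j·sin(142.0°)) = -12.21 + j9.543 V
  V3 = 33.4·(cos(136.7°) + j·sin(136.7°)) = -24.31 + j22.91 V
  V4 = 10.1·(cos(-45.0°) + j·sin(-45.0°)) = 7.142 - j7.142 V
Step 2 — Sum components: V_total = -47.62 + j5.263 V.
Step 3 — Convert to polar: |V_total| = 47.91 V, ∠V_total = 173.7°.

V_total = 47.91∠173.7° V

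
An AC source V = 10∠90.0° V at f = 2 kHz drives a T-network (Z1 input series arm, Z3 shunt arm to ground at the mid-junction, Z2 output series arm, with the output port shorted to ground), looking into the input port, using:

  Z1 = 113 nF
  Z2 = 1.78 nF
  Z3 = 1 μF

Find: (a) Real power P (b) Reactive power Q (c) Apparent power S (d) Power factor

Step 1 — Angular frequency: ω = 2π·f = 2π·2000 = 1.257e+04 rad/s.
Step 2 — Component impedances:
  Z1: Z = 1/(jωC) = -j/(ω·C) = 0 - j704.2 Ω
  Z2: Z = 1/(jωC) = -j/(ω·C) = 0 - j4.471e+04 Ω
  Z3: Z = 1/(jωC) = -j/(ω·C) = 0 - j79.58 Ω
Step 3 — With the output port shorted to ground, the output series arm Z2 runs from the junction to ground; the shunt arm Z3 also runs from the junction to ground. They appear in parallel: Z3 || Z2 = 0 - j79.44 Ω.
Step 4 — Series with input arm Z1: Z_in = Z1 + (Z3 || Z2) = 0 - j783.7 Ω = 783.7∠-90.0° Ω.
Step 5 — Source phasor: V = 10∠90.0° V = 0 + j10 V.
Step 6 — Current: I = V / Z = -0.01276 A = 0.01276∠180.0° A.
Step 7 — Complex power: S = V·I* = 0 - j0.1276 VA.
Step 8 — Real power: P = Re(S) = 0 W.
Step 9 — Reactive power: Q = Im(S) = -0.1276 VAR.
Step 10 — Apparent power: |S| = 0.1276 VA.
Step 11 — Power factor: PF = P/|S| = 0 (leading).

(a) P = 0 W  (b) Q = -0.1276 VAR  (c) S = 0.1276 VA  (d) PF = 0 (leading)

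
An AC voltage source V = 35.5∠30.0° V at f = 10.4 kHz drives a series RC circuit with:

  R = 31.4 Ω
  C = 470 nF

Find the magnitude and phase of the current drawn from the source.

Step 1 — Angular frequency: ω = 2π·f = 2π·1.04e+04 = 6.535e+04 rad/s.
Step 2 — Component impedances:
  R: Z = R = 31.4 Ω
  C: Z = 1/(jωC) = -j/(ω·C) = 0 - j32.56 Ω
Step 3 — Series combination: Z_total = R + C = 31.4 - j32.56 Ω = 45.23∠-46.0° Ω.
Step 4 — Source phasor: V = 35.5∠30.0° V = 30.74 + j17.75 V.
Step 5 — Ohm's law: I = V / Z_total = (30.74 + j17.75) / (31.4 - j32.56) = 0.1893 + j0.7616 A.
Step 6 — Convert to polar: |I| = 0.7848 A, ∠I = 76.0°.

I = 0.7848∠76.0° A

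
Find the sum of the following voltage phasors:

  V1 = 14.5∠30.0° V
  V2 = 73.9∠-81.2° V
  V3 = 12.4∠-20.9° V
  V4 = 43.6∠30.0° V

Step 1 — Convert each phasor to rectangular form:
  V1 = 14.5·(cos(30.0°) + j·sin(30.0°)) = 12.56 + j7.25 V
  V2 = 73.9·(cos(-81.2°) + j·sin(-81.2°)) = 11.31 - j73.03 V
  V3 = 12.4·(cos(-20.9°) + j·sin(-20.9°)) = 11.58 - j4.424 V
  V4 = 43.6·(cos(30.0°) + j·sin(30.0°)) = 37.76 + j21.8 V
Step 2 — Sum components: V_total = 73.21 - j48.4 V.
Step 3 — Convert to polar: |V_total| = 87.76 V, ∠V_total = -33.5°.

V_total = 87.76∠-33.5° V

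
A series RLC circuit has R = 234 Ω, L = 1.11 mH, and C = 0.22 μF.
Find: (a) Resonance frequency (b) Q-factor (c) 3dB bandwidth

Step 1 — Resonance: ω₀ = 1/√(LC) = 1/√(0.00111·2.2e-07) = 6.399e+04 rad/s.
Step 2 — f₀ = ω₀/(2π) = 1.018e+04 Hz.
Step 3 — Series Q: Q = ω₀L/R = 6.399e+04·0.00111/234 = 0.3036.
Step 4 — Bandwidth: Δω = ω₀/Q = 2.108e+05 rad/s; BW = Δω/(2π) = 3.355e+04 Hz.

(a) f₀ = 1.018e+04 Hz  (b) Q = 0.3036  (c) BW = 3.355e+04 Hz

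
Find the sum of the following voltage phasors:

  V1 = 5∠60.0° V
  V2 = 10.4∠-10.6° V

Step 1 — Convert each phasor to rectangular form:
  V1 = 5·(cos(60.0°) + j·sin(60.0°)) = 2.5 + j4.33 V
  V2 = 10.4·(cos(-10.6°) + j·sin(-10.6°)) = 10.22 - j1.913 V
Step 2 — Sum components: V_total = 12.72 + j2.417 V.
Step 3 — Convert to polar: |V_total| = 12.95 V, ∠V_total = 10.8°.

V_total = 12.95∠10.8° V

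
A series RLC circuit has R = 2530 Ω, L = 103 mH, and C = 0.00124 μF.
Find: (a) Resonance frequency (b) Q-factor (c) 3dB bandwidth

Step 1 — Resonance condition Im(Z)=0 gives ω₀ = 1/√(LC).
Step 2 — ω₀ = 1/√(0.103·1.24e-09) = 8.849e+04 rad/s.
Step 3 — f₀ = ω₀/(2π) = 1.408e+04 Hz.
Step 4 — Series Q: Q = ω₀L/R = 8.849e+04·0.103/2530 = 3.602.
Step 5 — 3dB bandwidth: Δω = ω₀/Q = 2.456e+04 rad/s; BW = Δω/(2π) = 3909 Hz.

(a) f₀ = 1.408e+04 Hz  (b) Q = 3.602  (c) BW = 3909 Hz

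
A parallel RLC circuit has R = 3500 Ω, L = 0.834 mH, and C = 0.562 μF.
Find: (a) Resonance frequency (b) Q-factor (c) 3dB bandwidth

Step 1 — Resonance: ω₀ = 1/√(LC) = 1/√(0.000834·5.62e-07) = 4.619e+04 rad/s.
Step 2 — f₀ = ω₀/(2π) = 7351 Hz.
Step 3 — Parallel Q: Q = R/(ω₀L) = 3500/(4.619e+04·0.000834) = 90.86.
Step 4 — Bandwidth: Δω = ω₀/Q = 508.4 rad/s; BW = Δω/(2π) = 80.91 Hz.

(a) f₀ = 7351 Hz  (b) Q = 90.86  (c) BW = 80.91 Hz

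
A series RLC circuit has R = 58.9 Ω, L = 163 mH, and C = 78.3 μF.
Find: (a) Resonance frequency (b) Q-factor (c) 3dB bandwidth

Step 1 — Resonance condition Im(Z)=0 gives ω₀ = 1/√(LC).
Step 2 — ω₀ = 1/√(0.163·7.83e-05) = 279.9 rad/s.
Step 3 — f₀ = ω₀/(2π) = 44.55 Hz.
Step 4 — Series Q: Q = ω₀L/R = 279.9·0.163/58.9 = 0.7746.
Step 5 — 3dB bandwidth: Δω = ω₀/Q = 361.3 rad/s; BW = Δω/(2π) = 57.51 Hz.

(a) f₀ = 44.55 Hz  (b) Q = 0.7746  (c) BW = 57.51 Hz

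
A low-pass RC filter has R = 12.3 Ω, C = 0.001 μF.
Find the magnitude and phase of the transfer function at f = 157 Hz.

Step 1 — Angular frequency: ω = 2π·157 = 986.5 rad/s.
Step 2 — Transfer function: H(jω) = 1/(1 + jωRC).
Step 3 — Denominator: 1 + jωRC = 1 + j·986.5·12.3·1e-09 = 1 + j1.213e-05.
Step 4 — H = 1 - j1.213e-05.
Step 5 — Magnitude: |H| = 1 (-0.0 dB); phase: φ = -0.0°.

|H| = 1 (-0.0 dB), φ = -0.0°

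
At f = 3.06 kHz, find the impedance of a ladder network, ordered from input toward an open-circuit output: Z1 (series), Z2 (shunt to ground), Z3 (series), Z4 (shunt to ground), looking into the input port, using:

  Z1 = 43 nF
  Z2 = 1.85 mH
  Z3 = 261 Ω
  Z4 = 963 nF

Step 1 — Angular frequency: ω = 2π·f = 2π·3060 = 1.923e+04 rad/s.
Step 2 — Component impedances:
  Z1: Z = 1/(jωC) = -j/(ω·C) = 0 - j1210 Ω
  Z2: Z = jωL = j·1.923e+04·0.00185 = 0 + j35.57 Ω
  Z3: Z = R = 261 Ω
  Z4: Z = 1/(jωC) = -j/(ω·C) = 0 - j54.01 Ω
Step 3 — Ladder network (open output): work backward from the far end, alternating series and parallel combinations. Z_in = 4.823 - j1174 Ω = 1174∠-89.8° Ω.

Z = 4.823 - j1174 Ω = 1174∠-89.8° Ω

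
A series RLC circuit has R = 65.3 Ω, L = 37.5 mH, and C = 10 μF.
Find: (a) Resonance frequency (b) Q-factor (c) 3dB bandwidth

Step 1 — Resonance: ω₀ = 1/√(LC) = 1/√(0.0375·1e-05) = 1633 rad/s.
Step 2 — f₀ = ω₀/(2π) = 259.9 Hz.
Step 3 — Series Q: Q = ω₀L/R = 1633·0.0375/65.3 = 0.9378.
Step 4 — Bandwidth: Δω = ω₀/Q = 1741 rad/s; BW = Δω/(2π) = 277.1 Hz.

(a) f₀ = 259.9 Hz  (b) Q = 0.9378  (c) BW = 277.1 Hz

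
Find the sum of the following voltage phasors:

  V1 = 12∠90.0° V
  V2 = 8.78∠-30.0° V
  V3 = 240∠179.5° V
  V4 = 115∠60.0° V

Step 1 — Convert each phasor to rectangular form:
  V1 = 12·(cos(90.0°) + j·sin(90.0°)) = 0 + j12 V
  V2 = 8.78·(cos(-30.0°) + j·sin(-30.0°)) = 7.604 - j4.39 V
  V3 = 240·(cos(179.5°) + j·sin(179.5°)) = -240 + j2.094 V
  V4 = 115·(cos(60.0°) + j·sin(60.0°)) = 57.5 + j99.59 V
Step 2 — Sum components: V_total = -174.9 + j109.3 V.
Step 3 — Convert to polar: |V_total| = 206.2 V, ∠V_total = 148.0°.

V_total = 206.2∠148.0° V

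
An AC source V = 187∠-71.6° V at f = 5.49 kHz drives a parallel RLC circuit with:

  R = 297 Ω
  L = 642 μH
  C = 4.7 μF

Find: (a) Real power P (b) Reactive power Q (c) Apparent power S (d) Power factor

Step 1 — Angular frequency: ω = 2π·f = 2π·5490 = 3.449e+04 rad/s.
Step 2 — Component impedances:
  R: Z = R = 297 Ω
  L: Z = jωL = j·3.449e+04·0.000642 = 0 + j22.15 Ω
  C: Z = 1/(jωC) = -j/(ω·C) = 0 - j6.168 Ω
Step 3 — Parallel combination: 1/Z_total = 1/R + 1/L + 1/C; Z_total = 0.2459 - j8.542 Ω = 8.546∠-88.4° Ω.
Step 4 — Source phasor: V = 187∠-71.6° V = 59.03 - j177.4 V.
Step 5 — Current: I = V / Z = 20.95 + j6.307 A = 21.88∠16.8° A.
Step 6 — Complex power: S = V·I* = 117.7 - j4090 VA.
Step 7 — Real power: P = Re(S) = 117.7 W.
Step 8 — Reactive power: Q = Im(S) = -4090 VAR.
Step 9 — Apparent power: |S| = 4092 VA.
Step 10 — Power factor: PF = P/|S| = 0.02877 (leading).

(a) P = 117.7 W  (b) Q = -4090 VAR  (c) S = 4092 VA  (d) PF = 0.02877 (leading)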